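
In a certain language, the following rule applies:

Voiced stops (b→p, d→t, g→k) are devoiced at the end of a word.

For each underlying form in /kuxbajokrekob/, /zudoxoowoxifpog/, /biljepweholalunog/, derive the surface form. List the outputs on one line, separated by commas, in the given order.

/kuxbajokrekob/: /b/ is a voiced stop in word-final position, so it devoices to [p]. → [kuxbajokrekop].
/zudoxoowoxifpog/: /g/ is a voiced stop in word-final position, so it devoices to [k]. → [zudoxoowoxifpok].
/biljepweholalunog/: /g/ is a voiced stop in word-final position, so it devoices to [k]. → [biljepweholalunok].

kuxbajokrekop, zudoxoowoxifpok, biljepweholalunok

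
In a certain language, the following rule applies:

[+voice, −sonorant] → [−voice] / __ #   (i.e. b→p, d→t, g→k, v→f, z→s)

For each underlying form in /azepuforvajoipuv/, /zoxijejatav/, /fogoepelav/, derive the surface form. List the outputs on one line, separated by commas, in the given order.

/azepuforvajoipuv/: /v/ is a voiced obstruent in word-final position, so it devoices to [f]. → [azepuforvajoipuf].
/zoxijejatav/: /v/ is a voiced obstruent in word-final position, so it devoices to [f]. → [zoxijejataf].
/fogoepelav/: /v/ is a voiced obstruent in word-final position, so it devoices to [f]. → [fogoepelaf].

azepuforvajoipuf, zoxijejataf, fogoepelaf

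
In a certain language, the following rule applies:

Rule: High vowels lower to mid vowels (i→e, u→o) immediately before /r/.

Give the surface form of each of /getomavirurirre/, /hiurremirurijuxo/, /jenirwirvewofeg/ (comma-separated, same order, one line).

/getomavirurirre/: /i/ is a high vowel immediately before /r/, so it lowers to [e]. /u/ is a high vowel immediately before /r/, so it lowers to [o]. /i/ is a high vowel immediately before /r/, so it lowers to [e]. → [getomaverorerre].
/hiurremirurijuxo/: /u/ is a high vowel immediately before /r/, so it lowers to [o]. /i/ is a high vowel immediately before /r/, so it lowers to [e]. /u/ is a high vowel immediately before /r/, so it lowers to [o]. → [hiorremerorijuxo].
/jenirwirvewofeg/: /i/ is a high vowel immediately before /r/, so it lowers to [e]. /i/ is a high vowel immediately before /r/, so it lowers to [e]. → [jenerwervewofeg].

getomaverorerre, hiorremerorijuxo, jenerwervewofeg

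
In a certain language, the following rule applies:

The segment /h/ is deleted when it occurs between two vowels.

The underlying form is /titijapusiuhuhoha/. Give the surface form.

titijapusiuuoa

/h/ occurs between vowels /u/ and /u/, so it deletes.
/h/ occurs between vowels /u/ and /o/, so it deletes.
/h/ occurs between vowels /o/ and /a/, so it deletes.
Surface form: [titijapusiuuoa].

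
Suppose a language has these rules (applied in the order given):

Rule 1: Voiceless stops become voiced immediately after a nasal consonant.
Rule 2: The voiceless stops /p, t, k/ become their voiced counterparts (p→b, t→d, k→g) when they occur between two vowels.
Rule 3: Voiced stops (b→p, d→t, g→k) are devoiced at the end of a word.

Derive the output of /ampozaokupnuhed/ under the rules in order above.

Rule 1 (post-nasal voicing): /p/ is a voiceless stop immediately after the nasal /m/, so it voices to [b]. /ampozaokupnuhed/ → ambozaokupnuhed.
Rule 2 (intervocalic voicing): /k/ is a voiceless stop between vowels /o/ and /u/, so it voices to [g]. /ambozaokupnuhed/ → ambozaogupnuhed.
Rule 3 (final devoicing): /d/ is a voiced stop in word-final position, so it devoices to [t]. /ambozaogupnuhed/ → ambozaogupnuhet.

ambozaogupnuhet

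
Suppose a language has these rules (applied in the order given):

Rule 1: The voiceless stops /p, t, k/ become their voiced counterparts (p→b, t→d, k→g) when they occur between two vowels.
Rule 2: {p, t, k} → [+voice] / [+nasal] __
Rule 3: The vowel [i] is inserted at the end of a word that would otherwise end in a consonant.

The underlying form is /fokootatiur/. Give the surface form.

Rule 1 (intervocalic voicing): /k/ is a voiceless stop between vowels /o/ and /o/, so it voices to [g]. /t/ is a voiceless stop between vowels /o/ and /a/, so it voices to [d]. /t/ is a voiceless stop between vowels /a/ and /i/, so it voices to [d]. /fokootatiur/ → fogoodadiur.
Rule 2 (post-nasal voicing): no segment meets the environment; /fogoodadiur/ is unchanged.
Rule 3 (final i-epenthesis): the form ends in the consonant /r/, so [i] is inserted word-finally. /fogoodadiur/ → fogoodadiuri.

fogoodadiuri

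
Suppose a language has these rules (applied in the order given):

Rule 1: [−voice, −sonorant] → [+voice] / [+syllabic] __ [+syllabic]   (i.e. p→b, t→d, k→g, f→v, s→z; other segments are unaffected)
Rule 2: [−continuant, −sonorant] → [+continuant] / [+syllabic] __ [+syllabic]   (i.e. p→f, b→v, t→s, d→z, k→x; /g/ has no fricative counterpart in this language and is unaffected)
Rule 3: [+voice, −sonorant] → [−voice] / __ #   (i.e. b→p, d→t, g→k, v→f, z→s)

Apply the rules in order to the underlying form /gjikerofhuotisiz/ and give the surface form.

Rule 1 (intervocalic voicing): /k/ is a voiceless obstruent between vowels /i/ and /e/, so it voices to [g]. /t/ is a voiceless obstruent between vowels /o/ and /i/, so it voices to [d]. /s/ is a voiceless obstruent between vowels /i/ and /i/, so it voices to [z]. /gjikerofhuotisiz/ → gjigerofhuodiziz.
Rule 2 (intervocalic spirantization): /d/ is a stop between vowels /o/ and /i/, so it spirantizes to the fricative [z]. /gjigerofhuodiziz/ → gjigerofhuoziziz.
Rule 3 (final devoicing): /z/ is a voiced obstruent in word-final position, so it devoices to [s]. /gjigerofhuoziziz/ → gjigerofhuozizis.

gjigerofhuozizis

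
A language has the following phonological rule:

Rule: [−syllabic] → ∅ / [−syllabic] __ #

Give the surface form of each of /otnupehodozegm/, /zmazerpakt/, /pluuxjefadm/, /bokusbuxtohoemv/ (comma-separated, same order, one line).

otnupehodozeg, zmazerpak, pluuxjefad, bokusbuxtohoem

/otnupehodozegm/: /m/ is the second consonant of a word-final cluster /gm/, so it deletes. → [otnupehodozeg].
/zmazerpakt/: /t/ is the second consonant of a word-final cluster /kt/, so it deletes. → [zmazerpak].
/pluuxjefadm/: /m/ is the second consonant of a word-final cluster /dm/, so it deletes. → [pluuxjefad].
/bokusbuxtohoemv/: /v/ is the second consonant of a word-final cluster /mv/, so it deletes. → [bokusbuxtohoem].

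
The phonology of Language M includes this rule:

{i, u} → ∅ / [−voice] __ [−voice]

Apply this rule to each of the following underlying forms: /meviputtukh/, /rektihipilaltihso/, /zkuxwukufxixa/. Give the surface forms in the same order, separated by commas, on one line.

/meviputtukh/: /u/ is a high vowel flanked by voiceless consonants /p/ and /t/, so it deletes. /u/ is a high vowel flanked by voiceless consonants /t/ and /k/, so it deletes. → [mevipttkh].
/rektihipilaltihso/: /i/ is a high vowel flanked by voiceless consonants /t/ and /h/, so it deletes. /i/ is a high vowel flanked by voiceless consonants /h/ and /p/, so it deletes. /i/ is a high vowel flanked by voiceless consonants /t/ and /h/, so it deletes. → [rekthpilalthso].
/zkuxwukufxixa/: /u/ is a high vowel flanked by voiceless consonants /k/ and /x/, so it deletes. /u/ is a high vowel flanked by voiceless consonants /k/ and /f/, so it deletes. /i/ is a high vowel flanked by voiceless consonants /x/ and /x/, so it deletes. → [zkxwukfxxa].

mevipttkh, rekthpilalthso, zkxwukfxxa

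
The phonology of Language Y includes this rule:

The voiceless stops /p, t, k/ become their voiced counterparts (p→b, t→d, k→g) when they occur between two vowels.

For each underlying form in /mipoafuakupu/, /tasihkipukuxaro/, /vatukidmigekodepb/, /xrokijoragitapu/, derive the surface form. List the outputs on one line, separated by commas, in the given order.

miboafuagubu, tasihkibuguxaro, vadugidmigegodepb, xrogijoragidabu

/mipoafuakupu/: /p/ is a voiceless stop between vowels /i/ and /o/, so it voices to [b]. /k/ is a voiceless stop between vowels /a/ and /u/, so it voices to [g]. /p/ is a voiceless stop between vowels /u/ and /u/, so it voices to [b]. → [miboafuagubu].
/tasihkipukuxaro/: /p/ is a voiceless stop between vowels /i/ and /u/, so it voices to [b]. /k/ is a voiceless stop between vowels /u/ and /u/, so it voices to [g]. → [tasihkibuguxaro].
/vatukidmigekodepb/: /t/ is a voiceless stop between vowels /a/ and /u/, so it voices to [d]. /k/ is a voiceless stop between vowels /u/ and /i/, so it voices to [g]. /k/ is a voiceless stop between vowels /e/ and /o/, so it voices to [g]. → [vadugidmigegodepb].
/xrokijoragitapu/: /k/ is a voiceless stop between vowels /o/ and /i/, so it voices to [g]. /t/ is a voiceless stop between vowels /i/ and /a/, so it voices to [d]. /p/ is a voiceless stop between vowels /a/ and /u/, so it voices to [b]. → [xrogijoragidabu].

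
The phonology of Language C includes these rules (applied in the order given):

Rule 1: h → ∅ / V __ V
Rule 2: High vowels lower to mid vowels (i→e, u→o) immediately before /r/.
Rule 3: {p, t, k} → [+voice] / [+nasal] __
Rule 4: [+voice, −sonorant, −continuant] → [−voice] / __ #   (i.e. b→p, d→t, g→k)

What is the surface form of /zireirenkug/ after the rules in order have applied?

zereerenguk

Rule 1 (intervocalic h-deletion): no segment meets the environment; /zireirenkug/ is unchanged.
Rule 2 (pre-rhotic lowering): /i/ is a high vowel immediately before /r/, so it lowers to [e]. /i/ is a high vowel immediately before /r/, so it lowers to [e]. /zireirenkug/ → zereerenkug.
Rule 3 (post-nasal voicing): /k/ is a voiceless stop immediately after the nasal /n/, so it voices to [g]. /zereerenkug/ → zereerengug.
Rule 4 (final devoicing): /g/ is a voiced stop in word-final position, so it devoices to [k]. /zereerengug/ → zereerenguk.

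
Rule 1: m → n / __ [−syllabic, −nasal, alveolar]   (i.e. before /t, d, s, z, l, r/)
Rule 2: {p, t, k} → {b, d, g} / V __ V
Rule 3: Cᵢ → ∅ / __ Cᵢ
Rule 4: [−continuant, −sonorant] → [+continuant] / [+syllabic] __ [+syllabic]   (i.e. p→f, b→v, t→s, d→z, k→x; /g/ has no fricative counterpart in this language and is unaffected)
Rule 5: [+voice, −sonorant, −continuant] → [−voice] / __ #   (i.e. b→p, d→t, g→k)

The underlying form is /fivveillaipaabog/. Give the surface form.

fiveilaivaavok

Rule 1 (nasal place assimilation): no segment meets the environment; /fivveillaipaabog/ is unchanged.
Rule 2 (intervocalic voicing): /p/ is a voiceless stop between vowels /i/ and /a/, so it voices to [b]. /fivveillaipaabog/ → fivveillaibaabog.
Rule 3 (degemination): /vv/ is a geminate; the first /v/ deletes. /ll/ is a geminate; the first /l/ deletes. /fivveillaibaabog/ → fiveilaibaabog.
Rule 4 (intervocalic spirantization): /b/ is a stop between vowels /i/ and /a/, so it spirantizes to the fricative [v]. /b/ is a stop between vowels /a/ and /o/, so it spirantizes to the fricative [v]. /fiveilaibaabog/ → fiveilaivaavog.
Rule 5 (final devoicing): /g/ is a voiced stop in word-final position, so it devoices to [k]. /fiveilaivaavog/ → fiveilaivaavok.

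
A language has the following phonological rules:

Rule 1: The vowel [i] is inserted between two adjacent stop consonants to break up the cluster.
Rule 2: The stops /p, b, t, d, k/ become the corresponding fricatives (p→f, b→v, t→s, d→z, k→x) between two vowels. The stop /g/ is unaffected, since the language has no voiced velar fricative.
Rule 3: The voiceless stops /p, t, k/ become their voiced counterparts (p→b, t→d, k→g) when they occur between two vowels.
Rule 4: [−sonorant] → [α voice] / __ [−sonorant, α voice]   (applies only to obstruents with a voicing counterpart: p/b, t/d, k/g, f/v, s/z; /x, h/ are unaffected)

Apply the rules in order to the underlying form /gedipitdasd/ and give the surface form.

Rule 1 (stop-cluster i-epenthesis): /t/ and /d/ form a stop–stop cluster, so [i] is inserted between them. /gedipitdasd/ → gedipitidasd.
Rule 2 (intervocalic spirantization): /d/ is a stop between vowels /e/ and /i/, so it spirantizes to the fricative [z]. /p/ is a stop between vowels /i/ and /i/, so it spirantizes to the fricative [f]. /t/ is a stop between vowels /i/ and /i/, so it spirantizes to the fricative [s]. /d/ is a stop between vowels /i/ and /a/, so it spirantizes to the fricative [z]. /gedipitidasd/ → gezifisizasd.
Rule 3 (intervocalic voicing): no segment meets the environment; /gezifisizasd/ is unchanged.
Rule 4 (regressive voicing assimilation): /s/ precedes the voiced obstruent /d/, so it voices to [z] by assimilation. /gezifisizasd/ → gezifisizazd.

gezifisizazd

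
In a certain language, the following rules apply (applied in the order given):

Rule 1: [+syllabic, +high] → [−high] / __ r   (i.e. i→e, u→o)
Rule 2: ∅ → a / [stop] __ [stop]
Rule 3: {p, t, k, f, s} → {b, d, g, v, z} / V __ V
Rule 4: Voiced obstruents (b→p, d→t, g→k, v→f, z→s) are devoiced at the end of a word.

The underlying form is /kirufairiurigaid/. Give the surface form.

Rule 1 (pre-rhotic lowering): /i/ is a high vowel immediately before /r/, so it lowers to [e]. /i/ is a high vowel immediately before /r/, so it lowers to [e]. /u/ is a high vowel immediately before /r/, so it lowers to [o]. /kirufairiurigaid/ → kerufaeriorigaid.
Rule 2 (stop-cluster a-epenthesis): no segment meets the environment; /kerufaeriorigaid/ is unchanged.
Rule 3 (intervocalic voicing): /f/ is a voiceless obstruent between vowels /u/ and /a/, so it voices to [v]. /kerufaeriorigaid/ → keruvaeriorigaid.
Rule 4 (final devoicing): /d/ is a voiced obstruent in word-final position, so it devoices to [t]. /keruvaeriorigaid/ → keruvaeriorigait.

keruvaeriorigait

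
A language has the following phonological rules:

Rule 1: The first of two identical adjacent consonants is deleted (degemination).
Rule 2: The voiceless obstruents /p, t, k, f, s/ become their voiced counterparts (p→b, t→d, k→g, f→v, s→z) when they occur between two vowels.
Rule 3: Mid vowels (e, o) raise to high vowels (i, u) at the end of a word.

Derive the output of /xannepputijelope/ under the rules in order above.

xanebudijelobi

Rule 1 (degemination): /nn/ is a geminate; the first /n/ deletes. /pp/ is a geminate; the first /p/ deletes. /xannepputijelope/ → xaneputijelope.
Rule 2 (intervocalic voicing): /p/ is a voiceless obstruent between vowels /e/ and /u/, so it voices to [b]. /t/ is a voiceless obstruent between vowels /u/ and /i/, so it voices to [d]. /p/ is a voiceless obstruent between vowels /o/ and /e/, so it voices to [b]. /xaneputijelope/ → xanebudijelobe.
Rule 3 (final vowel raising): /e/ is a mid vowel in word-final position, so it raises to [i]. /xanebudijelobe/ → xanebudijelobi.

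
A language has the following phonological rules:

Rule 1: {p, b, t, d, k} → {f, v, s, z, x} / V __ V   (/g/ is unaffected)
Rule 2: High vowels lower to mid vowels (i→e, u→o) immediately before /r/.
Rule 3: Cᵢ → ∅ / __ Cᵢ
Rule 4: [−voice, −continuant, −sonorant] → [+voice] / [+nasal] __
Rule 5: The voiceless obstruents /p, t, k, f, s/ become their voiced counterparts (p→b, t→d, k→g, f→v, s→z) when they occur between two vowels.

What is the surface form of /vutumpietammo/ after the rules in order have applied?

vuzumbiezamo

Rule 1 (intervocalic spirantization): /t/ is a stop between vowels /u/ and /u/, so it spirantizes to the fricative [s]. /t/ is a stop between vowels /e/ and /a/, so it spirantizes to the fricative [s]. /vutumpietammo/ → vusumpiesammo.
Rule 2 (pre-rhotic lowering): no segment meets the environment; /vusumpiesammo/ is unchanged.
Rule 3 (degemination): /mm/ is a geminate; the first /m/ deletes. /vusumpiesammo/ → vusumpiesamo.
Rule 4 (post-nasal voicing): /p/ is a voiceless stop immediately after the nasal /m/, so it voices to [b]. /vusumpiesamo/ → vusumbiesamo.
Rule 5 (intervocalic voicing): /s/ is a voiceless obstruent between vowels /u/ and /u/, so it voices to [z]. /s/ is a voiceless obstruent between vowels /e/ and /a/, so it voices to [z]. /vusumbiesamo/ → vuzumbiezamo.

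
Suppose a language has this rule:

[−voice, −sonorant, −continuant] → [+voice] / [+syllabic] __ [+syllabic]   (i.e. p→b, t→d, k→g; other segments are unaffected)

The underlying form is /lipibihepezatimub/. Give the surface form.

/p/ is a voiceless stop between vowels /i/ and /i/, so it voices to [b].
/p/ is a voiceless stop between vowels /e/ and /e/, so it voices to [b].
/t/ is a voiceless stop between vowels /a/ and /i/, so it voices to [d].
Surface form: [libibihebezadimub].

libibihebezadimub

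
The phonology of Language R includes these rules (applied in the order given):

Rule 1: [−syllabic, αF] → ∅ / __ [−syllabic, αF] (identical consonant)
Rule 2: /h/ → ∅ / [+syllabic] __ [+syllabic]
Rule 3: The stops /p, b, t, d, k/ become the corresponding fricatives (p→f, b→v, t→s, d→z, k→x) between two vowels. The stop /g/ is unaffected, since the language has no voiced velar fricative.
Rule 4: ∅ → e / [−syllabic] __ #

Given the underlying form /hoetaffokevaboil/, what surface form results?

hoesafoxevavoile

Rule 1 (degemination): /ff/ is a geminate; the first /f/ deletes. /hoetaffokevaboil/ → hoetafokevaboil.
Rule 2 (intervocalic h-deletion): no segment meets the environment; /hoetafokevaboil/ is unchanged.
Rule 3 (intervocalic spirantization): /t/ is a stop between vowels /e/ and /a/, so it spirantizes to the fricative [s]. /k/ is a stop between vowels /o/ and /e/, so it spirantizes to the fricative [x]. /b/ is a stop between vowels /a/ and /o/, so it spirantizes to the fricative [v]. /hoetafokevaboil/ → hoesafoxevavoil.
Rule 4 (final e-epenthesis): the form ends in the consonant /l/, so [e] is inserted word-finally. /hoesafoxevavoil/ → hoesafoxevavoile.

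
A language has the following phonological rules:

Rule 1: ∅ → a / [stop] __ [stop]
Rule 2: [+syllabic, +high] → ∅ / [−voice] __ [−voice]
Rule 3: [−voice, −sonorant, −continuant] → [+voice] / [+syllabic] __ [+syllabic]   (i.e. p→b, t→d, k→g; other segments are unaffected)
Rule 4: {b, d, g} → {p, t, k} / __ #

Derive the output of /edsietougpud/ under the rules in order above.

edsiedougabut

Rule 1 (stop-cluster a-epenthesis): /g/ and /p/ form a stop–stop cluster, so [a] is inserted between them. /edsietougpud/ → edsietougapud.
Rule 2 (high vowel syncope): no segment meets the environment; /edsietougapud/ is unchanged.
Rule 3 (intervocalic voicing): /t/ is a voiceless stop between vowels /e/ and /o/, so it voices to [d]. /p/ is a voiceless stop between vowels /a/ and /u/, so it voices to [b]. /edsietougapud/ → edsiedougabud.
Rule 4 (final devoicing): /d/ is a voiced stop in word-final position, so it devoices to [t]. /edsiedougabud/ → edsiedougabut.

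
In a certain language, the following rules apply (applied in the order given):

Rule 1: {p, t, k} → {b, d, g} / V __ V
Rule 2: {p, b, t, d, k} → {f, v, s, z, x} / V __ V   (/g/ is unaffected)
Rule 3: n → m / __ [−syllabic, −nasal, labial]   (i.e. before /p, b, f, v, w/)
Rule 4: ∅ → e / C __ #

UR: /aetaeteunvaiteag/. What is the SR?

Rule 1 (intervocalic voicing): /t/ is a voiceless stop between vowels /e/ and /a/, so it voices to [d]. /t/ is a voiceless stop between vowels /e/ and /e/, so it voices to [d]. /t/ is a voiceless stop between vowels /i/ and /e/, so it voices to [d]. /aetaeteunvaiteag/ → aedaedeunvaideag.
Rule 2 (intervocalic spirantization): /d/ is a stop between vowels /e/ and /a/, so it spirantizes to the fricative [z]. /d/ is a stop between vowels /e/ and /e/, so it spirantizes to the fricative [z]. /d/ is a stop between vowels /i/ and /e/, so it spirantizes to the fricative [z]. /aedaedeunvaideag/ → aezaezeunvaizeag.
Rule 3 (nasal place assimilation): /n/ precedes the labial consonant /v/, so it assimilates in place to [m]. /aezaezeunvaizeag/ → aezaezeumvaizeag.
Rule 4 (final e-epenthesis): the form ends in the consonant /g/, so [e] is inserted word-finally. /aezaezeumvaizeag/ → aezaezeumvaizeage.

aezaezeumvaizeage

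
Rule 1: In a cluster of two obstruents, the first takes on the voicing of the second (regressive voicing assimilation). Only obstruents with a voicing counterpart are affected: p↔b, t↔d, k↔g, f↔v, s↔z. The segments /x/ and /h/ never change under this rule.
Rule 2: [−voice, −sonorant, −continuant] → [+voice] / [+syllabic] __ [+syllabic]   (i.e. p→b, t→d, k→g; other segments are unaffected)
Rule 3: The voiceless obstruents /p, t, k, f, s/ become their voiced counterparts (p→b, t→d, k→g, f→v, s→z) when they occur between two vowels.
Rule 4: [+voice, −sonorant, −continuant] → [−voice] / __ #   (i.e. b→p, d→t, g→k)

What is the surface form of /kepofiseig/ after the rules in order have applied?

Rule 1 (regressive voicing assimilation): no segment meets the environment; /kepofiseig/ is unchanged.
Rule 2 (intervocalic voicing): /p/ is a voiceless stop between vowels /e/ and /o/, so it voices to [b]. /kepofiseig/ → kebofiseig.
Rule 3 (intervocalic voicing): /f/ is a voiceless obstruent between vowels /o/ and /i/, so it voices to [v]. /s/ is a voiceless obstruent between vowels /i/ and /e/, so it voices to [z]. /kebofiseig/ → kebovizeig.
Rule 4 (final devoicing): /g/ is a voiced stop in word-final position, so it devoices to [k]. /kebovizeig/ → kebovizeik.

kebovizeik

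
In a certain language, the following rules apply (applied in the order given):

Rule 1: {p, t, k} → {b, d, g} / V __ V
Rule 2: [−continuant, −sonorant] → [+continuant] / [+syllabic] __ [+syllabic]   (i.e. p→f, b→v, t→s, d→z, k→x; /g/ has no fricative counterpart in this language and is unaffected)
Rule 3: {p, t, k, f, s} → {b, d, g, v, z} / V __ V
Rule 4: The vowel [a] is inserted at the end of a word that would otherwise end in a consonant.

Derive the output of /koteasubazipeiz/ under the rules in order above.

kozeazuvaziveiza

Rule 1 (intervocalic voicing): /t/ is a voiceless stop between vowels /o/ and /e/, so it voices to [d]. /p/ is a voiceless stop between vowels /i/ and /e/, so it voices to [b]. /koteasubazipeiz/ → kodeasubazibeiz.
Rule 2 (intervocalic spirantization): /d/ is a stop between vowels /o/ and /e/, so it spirantizes to the fricative [z]. /b/ is a stop between vowels /u/ and /a/, so it spirantizes to the fricative [v]. /b/ is a stop between vowels /i/ and /e/, so it spirantizes to the fricative [v]. /kodeasubazibeiz/ → kozeasuvaziveiz.
Rule 3 (intervocalic voicing): /s/ is a voiceless obstruent between vowels /a/ and /u/, so it voices to [z]. /kozeasuvaziveiz/ → kozeazuvaziveiz.
Rule 4 (final a-epenthesis): the form ends in the consonant /z/, so [a] is inserted word-finally. /kozeazuvaziveiz/ → kozeazuvaziveiza.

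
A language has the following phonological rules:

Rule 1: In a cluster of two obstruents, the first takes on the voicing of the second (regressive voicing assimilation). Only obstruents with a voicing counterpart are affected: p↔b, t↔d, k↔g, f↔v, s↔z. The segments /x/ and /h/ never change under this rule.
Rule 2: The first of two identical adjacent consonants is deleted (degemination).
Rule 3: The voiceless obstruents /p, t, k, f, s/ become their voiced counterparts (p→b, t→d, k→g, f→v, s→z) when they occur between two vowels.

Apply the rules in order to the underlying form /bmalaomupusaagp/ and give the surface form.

Rule 1 (regressive voicing assimilation): /g/ precedes the voiceless obstruent /p/, so it devoices to [k] by assimilation. /bmalaomupusaagp/ → bmalaomupusaakp.
Rule 2 (degemination): no segment meets the environment; /bmalaomupusaakp/ is unchanged.
Rule 3 (intervocalic voicing): /p/ is a voiceless obstruent between vowels /u/ and /u/, so it voices to [b]. /s/ is a voiceless obstruent between vowels /u/ and /a/, so it voices to [z]. /bmalaomupusaakp/ → bmalaomubuzaakp.

bmalaomubuzaakp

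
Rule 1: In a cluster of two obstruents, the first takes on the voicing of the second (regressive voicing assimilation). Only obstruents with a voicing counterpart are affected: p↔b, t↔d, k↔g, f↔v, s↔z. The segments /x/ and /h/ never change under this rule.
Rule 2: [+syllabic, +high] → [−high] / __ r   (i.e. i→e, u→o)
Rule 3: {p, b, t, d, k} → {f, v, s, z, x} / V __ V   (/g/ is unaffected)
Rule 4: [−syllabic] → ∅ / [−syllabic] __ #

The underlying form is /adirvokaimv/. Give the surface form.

azervoxaim

Rule 1 (regressive voicing assimilation): no segment meets the environment; /adirvokaimv/ is unchanged.
Rule 2 (pre-rhotic lowering): /i/ is a high vowel immediately before /r/, so it lowers to [e]. /adirvokaimv/ → adervokaimv.
Rule 3 (intervocalic spirantization): /d/ is a stop between vowels /a/ and /e/, so it spirantizes to the fricative [z]. /k/ is a stop between vowels /o/ and /a/, so it spirantizes to the fricative [x]. /adervokaimv/ → azervoxaimv.
Rule 4 (final cluster simplification): /v/ is the second consonant of a word-final cluster /mv/, so it deletes. /azervoxaimv/ → azervoxaim.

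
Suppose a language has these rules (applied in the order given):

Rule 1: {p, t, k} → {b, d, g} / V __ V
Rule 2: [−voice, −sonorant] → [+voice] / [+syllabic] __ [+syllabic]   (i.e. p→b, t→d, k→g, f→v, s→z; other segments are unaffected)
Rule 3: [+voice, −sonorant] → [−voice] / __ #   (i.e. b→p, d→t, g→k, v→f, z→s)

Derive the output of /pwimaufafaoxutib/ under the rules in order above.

pwimauvavaoxudip

Rule 1 (intervocalic voicing): /t/ is a voiceless stop between vowels /u/ and /i/, so it voices to [d]. /pwimaufafaoxutib/ → pwimaufafaoxudib.
Rule 2 (intervocalic voicing): /f/ is a voiceless obstruent between vowels /u/ and /a/, so it voices to [v]. /f/ is a voiceless obstruent between vowels /a/ and /a/, so it voices to [v]. /pwimaufafaoxudib/ → pwimauvavaoxudib.
Rule 3 (final devoicing): /b/ is a voiced obstruent in word-final position, so it devoices to [p]. /pwimauvavaoxudib/ → pwimauvavaoxudip.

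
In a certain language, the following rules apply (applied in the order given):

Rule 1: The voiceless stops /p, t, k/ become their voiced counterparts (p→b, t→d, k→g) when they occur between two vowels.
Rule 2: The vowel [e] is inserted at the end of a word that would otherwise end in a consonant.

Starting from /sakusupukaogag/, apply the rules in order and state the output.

Rule 1 (intervocalic voicing): /k/ is a voiceless stop between vowels /a/ and /u/, so it voices to [g]. /p/ is a voiceless stop between vowels /u/ and /u/, so it voices to [b]. /k/ is a voiceless stop between vowels /u/ and /a/, so it voices to [g]. /sakusupukaogag/ → sagusubugaogag.
Rule 2 (final e-epenthesis): the form ends in the consonant /g/, so [e] is inserted word-finally. /sagusubugaogag/ → sagusubugaogage.

sagusubugaogage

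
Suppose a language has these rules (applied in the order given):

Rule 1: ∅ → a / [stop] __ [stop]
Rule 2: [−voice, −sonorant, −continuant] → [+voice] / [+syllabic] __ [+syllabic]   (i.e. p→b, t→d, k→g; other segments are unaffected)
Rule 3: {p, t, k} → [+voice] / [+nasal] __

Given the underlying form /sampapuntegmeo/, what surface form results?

Rule 1 (stop-cluster a-epenthesis): no segment meets the environment; /sampapuntegmeo/ is unchanged.
Rule 2 (intervocalic voicing): /p/ is a voiceless stop between vowels /a/ and /u/, so it voices to [b]. /sampapuntegmeo/ → sampabuntegmeo.
Rule 3 (post-nasal voicing): /p/ is a voiceless stop immediately after the nasal /m/, so it voices to [b]. /t/ is a voiceless stop immediately after the nasal /n/, so it voices to [d]. /sampabuntegmeo/ → sambabundegmeo.

sambabundegmeo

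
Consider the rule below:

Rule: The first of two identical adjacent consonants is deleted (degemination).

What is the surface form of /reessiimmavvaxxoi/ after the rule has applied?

/ss/ is a geminate; the first /s/ deletes.
/mm/ is a geminate; the first /m/ deletes.
/vv/ is a geminate; the first /v/ deletes.
/xx/ is a geminate; the first /x/ deletes.
The other instances of /r/, /s/, /m/, /v/, /x/ do not occur in the required environment and remain unchanged.
Surface form: [reesiimavaxoi].

reesiimavaxoi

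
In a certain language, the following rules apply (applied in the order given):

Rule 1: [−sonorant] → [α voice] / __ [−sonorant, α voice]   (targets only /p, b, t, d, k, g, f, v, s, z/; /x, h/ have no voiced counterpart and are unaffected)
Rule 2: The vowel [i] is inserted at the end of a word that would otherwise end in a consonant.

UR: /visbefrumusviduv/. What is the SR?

Rule 1 (regressive voicing assimilation): /s/ precedes the voiced obstruent /b/, so it voices to [z] by assimilation. /s/ precedes the voiced obstruent /v/, so it voices to [z] by assimilation. /visbefrumusviduv/ → vizbefrumuzviduv.
Rule 2 (final i-epenthesis): the form ends in the consonant /v/, so [i] is inserted word-finally. /vizbefrumuzviduv/ → vizbefrumuzviduvi.

vizbefrumuzviduvi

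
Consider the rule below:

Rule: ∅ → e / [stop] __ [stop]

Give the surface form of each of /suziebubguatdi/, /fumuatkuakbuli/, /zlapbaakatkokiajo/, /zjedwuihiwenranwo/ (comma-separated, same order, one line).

suziebubeguatedi, fumuatekuakebuli, zlapebaakatekokiajo, zjedwuihiwenranwo

/suziebubguatdi/: /b/ and /g/ form a stop–stop cluster, so [e] is inserted between them. /t/ and /d/ form a stop–stop cluster, so [e] is inserted between them. → [suziebubeguatedi].
/fumuatkuakbuli/: /t/ and /k/ form a stop–stop cluster, so [e] is inserted between them. /k/ and /b/ form a stop–stop cluster, so [e] is inserted between them. → [fumuatekuakebuli].
/zlapbaakatkokiajo/: /p/ and /b/ form a stop–stop cluster, so [e] is inserted between them. /t/ and /k/ form a stop–stop cluster, so [e] is inserted between them. → [zlapebaakatekokiajo].
/zjedwuihiwenranwo/: the rule's environment is not met; surfaces unchanged as [zjedwuihiwenranwo].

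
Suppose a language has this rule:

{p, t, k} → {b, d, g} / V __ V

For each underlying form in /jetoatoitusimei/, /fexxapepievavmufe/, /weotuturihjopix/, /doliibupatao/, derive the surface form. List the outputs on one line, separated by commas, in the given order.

jedoadoidusimei, fexxabebievavmufe, weodudurihjobix, doliibubadao

/jetoatoitusimei/: /t/ is a voiceless stop between vowels /e/ and /o/, so it voices to [d]. /t/ is a voiceless stop between vowels /a/ and /o/, so it voices to [d]. /t/ is a voiceless stop between vowels /i/ and /u/, so it voices to [d]. → [jedoadoidusimei].
/fexxapepievavmufe/: /p/ is a voiceless stop between vowels /a/ and /e/, so it voices to [b]. /p/ is a voiceless stop between vowels /e/ and /i/, so it voices to [b]. → [fexxabebievavmufe].
/weotuturihjopix/: /t/ is a voiceless stop between vowels /o/ and /u/, so it voices to [d]. /t/ is a voiceless stop between vowels /u/ and /u/, so it voices to [d]. /p/ is a voiceless stop between vowels /o/ and /i/, so it voices to [b]. → [weodudurihjobix].
/doliibupatao/: /p/ is a voiceless stop between vowels /u/ and /a/, so it voices to [b]. /t/ is a voiceless stop between vowels /a/ and /a/, so it voices to [d]. → [doliibubadao].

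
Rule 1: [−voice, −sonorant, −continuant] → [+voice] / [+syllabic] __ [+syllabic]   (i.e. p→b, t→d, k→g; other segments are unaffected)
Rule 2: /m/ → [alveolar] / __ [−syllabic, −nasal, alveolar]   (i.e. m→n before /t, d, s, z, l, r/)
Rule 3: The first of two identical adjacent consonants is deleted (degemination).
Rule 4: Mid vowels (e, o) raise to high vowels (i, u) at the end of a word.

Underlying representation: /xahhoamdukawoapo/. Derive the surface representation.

xahoandugawoabu

Rule 1 (intervocalic voicing): /k/ is a voiceless stop between vowels /u/ and /a/, so it voices to [g]. /p/ is a voiceless stop between vowels /a/ and /o/, so it voices to [b]. /xahhoamdukawoapo/ → xahhoamdugawoabo.
Rule 2 (nasal place assimilation): /m/ precedes the alveolar consonant /d/, so it assimilates in place to [n]. /xahhoamdugawoabo/ → xahhoandugawoabo.
Rule 3 (degemination): /hh/ is a geminate; the first /h/ deletes. /xahhoandugawoabo/ → xahoandugawoabo.
Rule 4 (final vowel raising): /o/ is a mid vowel in word-final position, so it raises to [u]. /xahoandugawoabo/ → xahoandugawoabu.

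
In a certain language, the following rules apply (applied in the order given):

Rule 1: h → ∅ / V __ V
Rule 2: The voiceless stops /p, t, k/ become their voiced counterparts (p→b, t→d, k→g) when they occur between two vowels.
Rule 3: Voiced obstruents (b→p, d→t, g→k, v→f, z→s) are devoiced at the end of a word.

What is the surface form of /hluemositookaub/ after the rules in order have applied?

Rule 1 (intervocalic h-deletion): no segment meets the environment; /hluemositookaub/ is unchanged.
Rule 2 (intervocalic voicing): /t/ is a voiceless stop between vowels /i/ and /o/, so it voices to [d]. /k/ is a voiceless stop between vowels /o/ and /a/, so it voices to [g]. /hluemositookaub/ → hluemosidoogaub.
Rule 3 (final devoicing): /b/ is a voiced obstruent in word-final position, so it devoices to [p]. /hluemosidoogaub/ → hluemosidoogaup.

hluemosidoogaup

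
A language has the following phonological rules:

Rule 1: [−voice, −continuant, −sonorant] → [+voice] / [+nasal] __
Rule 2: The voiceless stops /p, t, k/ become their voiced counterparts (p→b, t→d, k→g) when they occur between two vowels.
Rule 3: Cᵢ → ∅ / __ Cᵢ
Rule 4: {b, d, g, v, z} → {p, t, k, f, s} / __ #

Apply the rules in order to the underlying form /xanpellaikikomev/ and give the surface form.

Rule 1 (post-nasal voicing): /p/ is a voiceless stop immediately after the nasal /n/, so it voices to [b]. /xanpellaikikomev/ → xanbellaikikomev.
Rule 2 (intervocalic voicing): /k/ is a voiceless stop between vowels /i/ and /i/, so it voices to [g]. /k/ is a voiceless stop between vowels /i/ and /o/, so it voices to [g]. /xanbellaikikomev/ → xanbellaigigomev.
Rule 3 (degemination): /ll/ is a geminate; the first /l/ deletes. /xanbellaigigomev/ → xanbelaigigomev.
Rule 4 (final devoicing): /v/ is a voiced obstruent in word-final position, so it devoices to [f]. /xanbelaigigomev/ → xanbelaigigomef.

xanbelaigigomef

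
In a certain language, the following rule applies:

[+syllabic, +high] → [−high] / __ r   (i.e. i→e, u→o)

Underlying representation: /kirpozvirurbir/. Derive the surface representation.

/i/ is a high vowel immediately before /r/, so it lowers to [e].
/i/ is a high vowel immediately before /r/, so it lowers to [e].
/u/ is a high vowel immediately before /r/, so it lowers to [o].
/i/ is a high vowel immediately before /r/, so it lowers to [e].
Surface form: [kerpozverorber].

kerpozverorber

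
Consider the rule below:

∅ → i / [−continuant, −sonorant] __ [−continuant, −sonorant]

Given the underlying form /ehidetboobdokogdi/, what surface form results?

/t/ and /b/ form a stop–stop cluster, so [i] is inserted between them.
/b/ and /d/ form a stop–stop cluster, so [i] is inserted between them.
/g/ and /d/ form a stop–stop cluster, so [i] is inserted between them.
Surface form: [ehidetiboobidokogidi].

ehidetiboobidokogidi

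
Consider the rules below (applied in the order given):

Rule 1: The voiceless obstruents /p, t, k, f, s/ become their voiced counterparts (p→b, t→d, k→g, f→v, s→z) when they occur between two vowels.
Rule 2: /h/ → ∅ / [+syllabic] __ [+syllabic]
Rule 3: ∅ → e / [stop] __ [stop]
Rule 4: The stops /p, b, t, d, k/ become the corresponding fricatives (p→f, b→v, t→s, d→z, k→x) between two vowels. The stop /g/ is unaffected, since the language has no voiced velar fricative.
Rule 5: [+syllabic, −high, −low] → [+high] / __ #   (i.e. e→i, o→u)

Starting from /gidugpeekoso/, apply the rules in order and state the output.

Rule 1 (intervocalic voicing): /k/ is a voiceless obstruent between vowels /e/ and /o/, so it voices to [g]. /s/ is a voiceless obstruent between vowels /o/ and /o/, so it voices to [z]. /gidugpeekoso/ → gidugpeegozo.
Rule 2 (intervocalic h-deletion): no segment meets the environment; /gidugpeegozo/ is unchanged.
Rule 3 (stop-cluster e-epenthesis): /g/ and /p/ form a stop–stop cluster, so [e] is inserted between them. /gidugpeegozo/ → gidugepeegozo.
Rule 4 (intervocalic spirantization): /d/ is a stop between vowels /i/ and /u/, so it spirantizes to the fricative [z]. /p/ is a stop between vowels /e/ and /e/, so it spirantizes to the fricative [f]. /gidugepeegozo/ → gizugefeegozo.
Rule 5 (final vowel raising): /o/ is a mid vowel in word-final position, so it raises to [u]. /gizugefeegozo/ → gizugefeegozu.

gizugefeegozu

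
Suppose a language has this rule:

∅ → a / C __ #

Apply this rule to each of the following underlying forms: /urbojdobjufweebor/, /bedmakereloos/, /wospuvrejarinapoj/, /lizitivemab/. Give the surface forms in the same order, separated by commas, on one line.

urbojdobjufweebora, bedmakereloosa, wospuvrejarinapoja, lizitivemaba

/urbojdobjufweebor/: the form ends in the consonant /r/, so [a] is inserted word-finally. → [urbojdobjufweebora].
/bedmakereloos/: the form ends in the consonant /s/, so [a] is inserted word-finally. → [bedmakereloosa].
/wospuvrejarinapoj/: the form ends in the consonant /j/, so [a] is inserted word-finally. → [wospuvrejarinapoja].
/lizitivemab/: the form ends in the consonant /b/, so [a] is inserted word-finally. → [lizitivemaba].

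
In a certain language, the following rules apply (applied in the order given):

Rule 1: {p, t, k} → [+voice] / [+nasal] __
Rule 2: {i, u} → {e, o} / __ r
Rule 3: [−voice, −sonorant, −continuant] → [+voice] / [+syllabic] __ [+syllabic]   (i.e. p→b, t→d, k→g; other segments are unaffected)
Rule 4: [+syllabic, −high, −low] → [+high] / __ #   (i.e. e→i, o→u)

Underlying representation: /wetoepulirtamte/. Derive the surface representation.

Rule 1 (post-nasal voicing): /t/ is a voiceless stop immediately after the nasal /m/, so it voices to [d]. /wetoepulirtamte/ → wetoepulirtamde.
Rule 2 (pre-rhotic lowering): /i/ is a high vowel immediately before /r/, so it lowers to [e]. /wetoepulirtamde/ → wetoepulertamde.
Rule 3 (intervocalic voicing): /t/ is a voiceless stop between vowels /e/ and /o/, so it voices to [d]. /p/ is a voiceless stop between vowels /e/ and /u/, so it voices to [b]. /wetoepulertamde/ → wedoebulertamde.
Rule 4 (final vowel raising): /e/ is a mid vowel in word-final position, so it raises to [i]. /wedoebulertamde/ → wedoebulertamdi.

wedoebulertamdi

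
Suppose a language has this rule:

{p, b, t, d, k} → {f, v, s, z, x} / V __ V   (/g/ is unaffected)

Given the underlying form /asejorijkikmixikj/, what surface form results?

asejorijkikmixikj

No segment of /asejorijkikmixikj/ meets the structural description of the rule, so the form surfaces unchanged.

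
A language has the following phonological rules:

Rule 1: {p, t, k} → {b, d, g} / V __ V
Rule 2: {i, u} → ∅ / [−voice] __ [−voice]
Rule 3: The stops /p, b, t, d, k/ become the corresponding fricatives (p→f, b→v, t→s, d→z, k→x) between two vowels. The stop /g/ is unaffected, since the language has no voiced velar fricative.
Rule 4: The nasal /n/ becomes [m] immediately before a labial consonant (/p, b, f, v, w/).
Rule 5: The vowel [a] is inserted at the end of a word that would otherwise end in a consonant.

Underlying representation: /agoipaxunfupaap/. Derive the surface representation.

agoivaxumfuvaapa

Rule 1 (intervocalic voicing): /p/ is a voiceless stop between vowels /i/ and /a/, so it voices to [b]. /p/ is a voiceless stop between vowels /u/ and /a/, so it voices to [b]. /agoipaxunfupaap/ → agoibaxunfubaap.
Rule 2 (high vowel syncope): no segment meets the environment; /agoibaxunfubaap/ is unchanged.
Rule 3 (intervocalic spirantization): /b/ is a stop between vowels /i/ and /a/, so it spirantizes to the fricative [v]. /b/ is a stop between vowels /u/ and /a/, so it spirantizes to the fricative [v]. /agoibaxunfubaap/ → agoivaxunfuvaap.
Rule 4 (nasal place assimilation): /n/ precedes the labial consonant /f/, so it assimilates in place to [m]. /agoivaxunfuvaap/ → agoivaxumfuvaap.
Rule 5 (final a-epenthesis): the form ends in the consonant /p/, so [a] is inserted word-finally. /agoivaxumfuvaap/ → agoivaxumfuvaapa.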